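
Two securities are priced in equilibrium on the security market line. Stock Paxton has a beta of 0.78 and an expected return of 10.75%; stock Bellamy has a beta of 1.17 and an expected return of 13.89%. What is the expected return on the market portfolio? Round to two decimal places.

12.52%

Both satisfy E(R) = R_f + β·MRP, so the slope of the SML is
MRP = (13.89% − 10.75%) / (1.17 − 0.78) = 3.14% / 0.39 = 8.0513%
R_f = E(R_Paxton) − β_Paxton·MRP = 10.75% − 0.78 × 8.0513% = 4.4700%
E(R_m) = R_f + MRP = 4.4700% + 8.0513% = 12.52%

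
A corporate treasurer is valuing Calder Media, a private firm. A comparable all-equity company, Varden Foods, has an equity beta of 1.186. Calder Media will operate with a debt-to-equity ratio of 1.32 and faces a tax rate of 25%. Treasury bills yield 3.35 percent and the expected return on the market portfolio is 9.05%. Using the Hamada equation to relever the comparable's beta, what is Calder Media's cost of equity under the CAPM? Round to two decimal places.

β_L = β_U × [1 + (1 − t)(D/E)] = 1.186 × [1 + (1 − 0.25) × 1.32]
    = 1.186 × [1 + 0.75 × 1.32] = 1.186 × 1.9900 = 2.3601
MRP = 9.05% − 3.35% = 5.70%
E(R) = R_f + β_L × MRP = 3.35% + 2.3601 × 5.70% = 16.80%

16.80%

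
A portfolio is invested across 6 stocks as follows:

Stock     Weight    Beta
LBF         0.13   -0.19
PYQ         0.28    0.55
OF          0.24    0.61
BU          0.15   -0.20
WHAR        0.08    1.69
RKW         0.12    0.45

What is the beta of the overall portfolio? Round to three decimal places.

β_P = Σ w_i β_i = 0.13×-0.19 + 0.28×0.55 + 0.24×0.61 + 0.15×-0.20 + 0.08×1.69 + 0.12×0.45 = 0.4349

0.435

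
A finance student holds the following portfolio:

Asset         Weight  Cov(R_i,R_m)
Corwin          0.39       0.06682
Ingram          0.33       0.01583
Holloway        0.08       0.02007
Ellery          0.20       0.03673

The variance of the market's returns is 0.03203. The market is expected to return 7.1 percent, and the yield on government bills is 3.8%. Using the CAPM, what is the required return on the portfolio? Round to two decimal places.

7.95%

β_Corwin = 0.06682 / 0.03203 = 2.0862
β_Ingram = 0.01583 / 0.03203 = 0.4942
β_Holloway = 0.02007 / 0.03203 = 0.6266
β_Ellery = 0.03673 / 0.03203 = 1.1467
β_P = Σ w_i β_i = 0.39×2.0862 + 0.33×0.4942 + 0.08×0.6266 + 0.20×1.1467 = 1.2562
MRP = 7.1% − 3.8% = 3.30%
E(R_P) = R_f + β_P × MRP = 3.8% + 1.2562 × 3.3% = 7.95%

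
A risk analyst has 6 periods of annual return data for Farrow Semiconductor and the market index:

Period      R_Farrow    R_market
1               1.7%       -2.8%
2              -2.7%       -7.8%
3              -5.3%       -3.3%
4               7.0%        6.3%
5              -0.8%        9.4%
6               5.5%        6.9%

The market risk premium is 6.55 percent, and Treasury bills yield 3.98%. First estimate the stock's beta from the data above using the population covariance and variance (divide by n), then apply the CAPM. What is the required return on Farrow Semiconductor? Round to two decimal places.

Mean R_i = (1.7 − 2.7 − 5.3 + 7.0 − 0.8 + 5.5) / 6 = 0.9000%
Mean R_m = (-2.8 − 7.8 − 3.3 + 6.3 + 9.4 + 6.9) / 6 = 1.4500%
Σ(R_i − R̄_i)(R_m − R̄_m) = 100.4900  ⇒  Cov = 100.4900 / 6 = 16.7483
Σ(R_m − R̄_m)² = 242.6150  ⇒  Var(R_m) = 242.6150 / 6 = 40.4358
β = Cov / Var(R_m) = 16.7483 / 40.4358 = 0.4142
E(R) = R_f + β × MRP = 3.98% + 0.4142 × 6.55% = 6.69%

6.69%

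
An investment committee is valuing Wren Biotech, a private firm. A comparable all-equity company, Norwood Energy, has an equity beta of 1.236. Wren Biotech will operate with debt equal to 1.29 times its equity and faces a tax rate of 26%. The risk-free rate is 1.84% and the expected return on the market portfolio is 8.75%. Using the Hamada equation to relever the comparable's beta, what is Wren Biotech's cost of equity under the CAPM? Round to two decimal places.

18.53%

β_L = β_U × [1 + (1 − t)(D/E)] = 1.236 × [1 + (1 − 0.26) × 1.29]
    = 1.236 × [1 + 0.74 × 1.29] = 1.236 × 1.9546 = 2.4159
MRP = 8.75% − 1.84% = 6.91%
E(R) = R_f + β_L × MRP = 1.84% + 2.4159 × 6.91% = 18.53%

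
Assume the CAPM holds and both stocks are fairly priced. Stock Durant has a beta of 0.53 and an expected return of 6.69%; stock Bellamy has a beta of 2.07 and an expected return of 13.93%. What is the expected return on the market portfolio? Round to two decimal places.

8.90%

Both satisfy E(R) = R_f + β·MRP, so the slope of the SML is
MRP = (13.93% − 6.69%) / (2.07 − 0.53) = 7.24% / 1.54 = 4.7013%
R_f = E(R_Durant) − β_Durant·MRP = 6.69% − 0.53 × 4.7013% = 4.1983%
E(R_m) = R_f + MRP = 4.1983% + 4.7013% = 8.90%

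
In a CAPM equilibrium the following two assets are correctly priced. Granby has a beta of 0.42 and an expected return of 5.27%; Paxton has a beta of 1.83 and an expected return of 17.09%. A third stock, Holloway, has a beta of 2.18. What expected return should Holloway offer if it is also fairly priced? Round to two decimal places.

MRP (SML slope) = (17.09% − 5.27%) / (1.83 − 0.42) = 11.82% / 1.41 = 8.3830%
R_f (intercept) = 5.27% − 0.42 × 8.3830% = 1.7491%
E(R_Holloway) = R_f + β × MRP = 1.7491% + 2.18 × 8.3830% = 20.02%

20.02%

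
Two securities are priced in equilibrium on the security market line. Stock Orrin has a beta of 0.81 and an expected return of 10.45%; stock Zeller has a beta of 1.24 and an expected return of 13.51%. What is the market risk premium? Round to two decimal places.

Both satisfy E(R) = R_f + β·MRP, so the slope of the SML is
MRP = (13.51% − 10.45%) / (1.24 − 0.81) = 3.06% / 0.43 = 7.1163%

7.12%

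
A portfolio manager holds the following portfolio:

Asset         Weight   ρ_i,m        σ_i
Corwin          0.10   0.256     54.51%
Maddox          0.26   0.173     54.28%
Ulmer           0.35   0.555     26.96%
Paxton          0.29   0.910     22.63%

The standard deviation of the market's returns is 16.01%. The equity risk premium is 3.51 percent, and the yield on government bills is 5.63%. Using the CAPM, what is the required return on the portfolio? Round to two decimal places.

β_Corwin = 0.256 × 54.51% / 16.01% = 0.8716
β_Maddox = 0.173 × 54.28% / 16.01% = 0.5865
β_Ulmer = 0.555 × 26.96% / 16.01% = 0.9346
β_Paxton = 0.910 × 22.63% / 16.01% = 1.2863
β_P = Σ w_i β_i = 0.10×0.8716 + 0.26×0.5865 + 0.35×0.9346 + 0.29×1.2863 = 0.9398
E(R_P) = R_f + β_P × MRP = 5.63% + 0.9398 × 3.51% = 8.93%

8.93%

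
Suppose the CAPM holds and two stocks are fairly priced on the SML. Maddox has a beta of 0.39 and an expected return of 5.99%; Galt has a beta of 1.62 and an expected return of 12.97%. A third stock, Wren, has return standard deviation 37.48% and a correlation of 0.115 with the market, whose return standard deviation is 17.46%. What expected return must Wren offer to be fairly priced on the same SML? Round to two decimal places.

5.18%

MRP = (12.97% − 5.99%) / (1.62 − 0.39) = 5.6748%
R_f = 5.99% − 0.39 × 5.6748% = 3.7768%
β_Wren = ρ·σ_i/σ_m = 0.115 × 37.48 / 17.46 = 0.2469
E(R_Wren) = R_f + β × MRP = 3.7768% + 0.2469 × 5.6748% = 5.18%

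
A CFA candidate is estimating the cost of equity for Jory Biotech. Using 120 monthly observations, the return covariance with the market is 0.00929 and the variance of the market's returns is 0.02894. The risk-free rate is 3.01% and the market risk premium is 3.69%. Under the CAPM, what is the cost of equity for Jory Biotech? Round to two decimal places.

4.19%

β = Cov(R_i, R_m) / Var(R_m) = 0.00929 / 0.02894 = 0.3210
E(R) = R_f + β × MRP = 3.01% + 0.3210 × 3.69% = 4.19%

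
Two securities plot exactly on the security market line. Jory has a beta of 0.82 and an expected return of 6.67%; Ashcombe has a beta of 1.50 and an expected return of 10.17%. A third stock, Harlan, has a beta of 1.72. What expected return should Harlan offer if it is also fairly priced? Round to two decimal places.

MRP (SML slope) = (10.17% − 6.67%) / (1.50 − 0.82) = 3.50% / 0.68 = 5.1471%
R_f (intercept) = 6.67% − 0.82 × 5.1471% = 2.4494%
E(R_Harlan) = R_f + β × MRP = 2.4494% + 1.72 × 5.1471% = 11.30%

11.30%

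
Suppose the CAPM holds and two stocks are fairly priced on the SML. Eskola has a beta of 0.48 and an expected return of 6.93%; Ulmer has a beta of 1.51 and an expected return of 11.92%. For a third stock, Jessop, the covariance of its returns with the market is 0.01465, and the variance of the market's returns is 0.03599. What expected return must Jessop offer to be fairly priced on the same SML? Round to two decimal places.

MRP = (11.92% − 6.93%) / (1.51 − 0.48) = 4.8447%
R_f = 6.93% − 0.48 × 4.8447% = 4.6045%
β_Jessop = Cov / Var(R_m) = 0.01465 / 0.03599 = 0.4071
E(R_Jessop) = R_f + β × MRP = 4.6045% + 0.4071 × 4.8447% = 6.58%

6.58%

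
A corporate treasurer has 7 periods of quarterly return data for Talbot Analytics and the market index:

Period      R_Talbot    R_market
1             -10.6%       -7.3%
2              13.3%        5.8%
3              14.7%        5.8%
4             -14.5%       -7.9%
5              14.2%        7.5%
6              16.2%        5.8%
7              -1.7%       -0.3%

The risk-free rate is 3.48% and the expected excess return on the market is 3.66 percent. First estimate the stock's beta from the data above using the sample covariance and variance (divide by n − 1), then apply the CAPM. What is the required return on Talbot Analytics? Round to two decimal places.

Mean R_i = (-10.6 + 13.3 + 14.7 − 14.5 + 14.2 + 16.2 − 1.7) / 7 = 4.5143%
Mean R_m = (-7.3 + 5.8 + 5.8 − 7.9 + 7.5 + 5.8 − 0.3) / 7 = 1.3429%
Σ(R_i − R̄_i)(R_m − R̄_m) = 512.8657  ⇒  Cov = 512.8657 / 6 = 85.4776
Σ(R_m − R̄_m)² = 260.3371  ⇒  Var(R_m) = 260.3371 / 6 = 43.3895
β = Cov / Var(R_m) = 85.4776 / 43.3895 = 1.9700
E(R) = R_f + β × MRP = 3.48% + 1.9700 × 3.66% = 10.69%

10.69%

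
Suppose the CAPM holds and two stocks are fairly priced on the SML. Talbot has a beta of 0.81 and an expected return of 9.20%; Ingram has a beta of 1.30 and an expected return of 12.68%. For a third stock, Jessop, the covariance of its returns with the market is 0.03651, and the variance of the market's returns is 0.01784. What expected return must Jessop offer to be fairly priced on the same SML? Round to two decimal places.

MRP = (12.68% − 9.20%) / (1.30 − 0.81) = 7.1020%
R_f = 9.20% − 0.81 × 7.1020% = 3.4474%
β_Jessop = Cov / Var(R_m) = 0.03651 / 0.01784 = 2.0465
E(R_Jessop) = R_f + β × MRP = 3.4474% + 2.0465 × 7.1020% = 17.98%

17.98%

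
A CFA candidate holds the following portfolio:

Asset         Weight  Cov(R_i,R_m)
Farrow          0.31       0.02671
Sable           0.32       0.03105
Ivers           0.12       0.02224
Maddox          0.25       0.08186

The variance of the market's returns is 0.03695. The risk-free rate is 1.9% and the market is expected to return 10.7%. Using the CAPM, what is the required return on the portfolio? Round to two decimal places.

β_Farrow = 0.02671 / 0.03695 = 0.7229
β_Sable = 0.03105 / 0.03695 = 0.8403
β_Ivers = 0.02224 / 0.03695 = 0.6019
β_Maddox = 0.08186 / 0.03695 = 2.2154
β_P = Σ w_i β_i = 0.31×0.7229 + 0.32×0.8403 + 0.12×0.6019 + 0.25×2.2154 = 1.1191
MRP = 10.7% − 1.9% = 8.80%
E(R_P) = R_f + β_P × MRP = 1.9% + 1.1191 × 8.8% = 11.75%

11.75%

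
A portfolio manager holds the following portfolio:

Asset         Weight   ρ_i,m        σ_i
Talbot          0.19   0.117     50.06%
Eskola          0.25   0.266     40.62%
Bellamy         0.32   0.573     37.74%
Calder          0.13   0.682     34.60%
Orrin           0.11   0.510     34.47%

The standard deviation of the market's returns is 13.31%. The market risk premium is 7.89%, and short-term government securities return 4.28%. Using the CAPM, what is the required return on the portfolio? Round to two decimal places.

13.61%

β_Talbot = 0.117 × 50.06% / 13.31% = 0.4400
β_Eskola = 0.266 × 40.62% / 13.31% = 0.8118
β_Bellamy = 0.573 × 37.74% / 13.31% = 1.6247
β_Calder = 0.682 × 34.60% / 13.31% = 1.7729
β_Orrin = 0.510 × 34.47% / 13.31% = 1.3208
β_P = Σ w_i β_i = 0.19×0.4400 + 0.25×0.8118 + 0.32×1.6247 + 0.13×1.7729 + 0.11×1.3208 = 1.1822
E(R_P) = R_f + β_P × MRP = 4.28% + 1.1822 × 7.89% = 13.61%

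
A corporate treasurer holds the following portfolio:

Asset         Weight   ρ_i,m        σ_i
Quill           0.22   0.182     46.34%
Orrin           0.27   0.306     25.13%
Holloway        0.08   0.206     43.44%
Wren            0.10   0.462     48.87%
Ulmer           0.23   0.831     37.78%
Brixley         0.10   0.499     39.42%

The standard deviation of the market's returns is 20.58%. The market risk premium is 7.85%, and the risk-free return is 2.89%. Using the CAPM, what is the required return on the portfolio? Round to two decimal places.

9.03%

β_Quill = 0.182 × 46.34% / 20.58% = 0.4098
β_Orrin = 0.306 × 25.13% / 20.58% = 0.3737
β_Holloway = 0.206 × 43.44% / 20.58% = 0.4348
β_Wren = 0.462 × 48.87% / 20.58% = 1.0971
β_Ulmer = 0.831 × 37.78% / 20.58% = 1.5255
β_Brixley = 0.499 × 39.42% / 20.58% = 0.9558
β_P = Σ w_i β_i = 0.22×0.4098 + 0.27×0.3737 + 0.08×0.4348 + 0.10×1.0971 + 0.23×1.5255 + 0.10×0.9558 = 0.7820
E(R_P) = R_f + β_P × MRP = 2.89% + 0.7820 × 7.85% = 9.03%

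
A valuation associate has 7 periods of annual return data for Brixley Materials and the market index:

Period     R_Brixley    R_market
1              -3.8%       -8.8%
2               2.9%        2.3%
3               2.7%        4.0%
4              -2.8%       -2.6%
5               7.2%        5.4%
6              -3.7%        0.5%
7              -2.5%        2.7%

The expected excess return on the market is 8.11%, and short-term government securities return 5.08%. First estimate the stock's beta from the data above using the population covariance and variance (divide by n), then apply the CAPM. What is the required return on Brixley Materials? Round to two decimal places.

Mean R_i = (-3.8 + 2.9 + 2.7 − 2.8 + 7.2 − 3.7 − 2.5) / 7 = 0.0000%
Mean R_m = (-8.8 + 2.3 + 4.0 − 2.6 + 5.4 + 0.5 + 2.7) / 7 = 0.5000%
Σ(R_i − R̄_i)(R_m − R̄_m) = 88.4700  ⇒  Cov = 88.4700 / 7 = 12.6386
Σ(R_m − R̄_m)² = 140.4400  ⇒  Var(R_m) = 140.4400 / 7 = 20.0629
β = Cov / Var(R_m) = 12.6386 / 20.0629 = 0.6299
E(R) = R_f + β × MRP = 5.08% + 0.6299 × 8.11% = 10.19%

10.19%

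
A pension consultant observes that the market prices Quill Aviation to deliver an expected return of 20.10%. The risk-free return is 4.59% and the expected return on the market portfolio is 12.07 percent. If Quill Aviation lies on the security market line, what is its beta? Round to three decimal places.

2.074

MRP = 12.07% − 4.59% = 7.48%
β = (E(R) − R_f) / MRP = (20.10% − 4.59%) / 7.48% = 15.51% / 7.48% = 2.074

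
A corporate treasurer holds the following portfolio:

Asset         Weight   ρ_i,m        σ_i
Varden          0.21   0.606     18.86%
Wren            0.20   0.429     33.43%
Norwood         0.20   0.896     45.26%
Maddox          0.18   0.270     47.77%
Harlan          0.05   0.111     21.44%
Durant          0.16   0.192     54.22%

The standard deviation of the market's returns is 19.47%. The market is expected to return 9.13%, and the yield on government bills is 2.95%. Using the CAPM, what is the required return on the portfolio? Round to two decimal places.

β_Varden = 0.606 × 18.86% / 19.47% = 0.5870
β_Wren = 0.429 × 33.43% / 19.47% = 0.7366
β_Norwood = 0.896 × 45.26% / 19.47% = 2.0828
β_Maddox = 0.270 × 47.77% / 19.47% = 0.6624
β_Harlan = 0.111 × 21.44% / 19.47% = 0.1222
β_Durant = 0.192 × 54.22% / 19.47% = 0.5347
β_P = Σ w_i β_i = 0.21×0.5870 + 0.20×0.7366 + 0.20×2.0828 + 0.18×0.6624 + 0.05×0.1222 + 0.16×0.5347 = 0.8980
MRP = 9.13% − 2.95% = 6.18%
E(R_P) = R_f + β_P × MRP = 2.95% + 0.8980 × 6.18% = 8.50%

8.50%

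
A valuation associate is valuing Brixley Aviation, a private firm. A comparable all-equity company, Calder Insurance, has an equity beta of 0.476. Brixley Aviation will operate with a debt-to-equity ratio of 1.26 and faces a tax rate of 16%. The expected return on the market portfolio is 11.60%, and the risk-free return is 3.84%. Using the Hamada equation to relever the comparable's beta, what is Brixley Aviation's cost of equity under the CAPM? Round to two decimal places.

11.44%

β_L = β_U × [1 + (1 − t)(D/E)] = 0.476 × [1 + (1 − 0.16) × 1.26]
    = 0.476 × [1 + 0.84 × 1.26] = 0.476 × 2.0584 = 0.9798
MRP = 11.60% − 3.84% = 7.76%
E(R) = R_f + β_L × MRP = 3.84% + 0.9798 × 7.76% = 11.44%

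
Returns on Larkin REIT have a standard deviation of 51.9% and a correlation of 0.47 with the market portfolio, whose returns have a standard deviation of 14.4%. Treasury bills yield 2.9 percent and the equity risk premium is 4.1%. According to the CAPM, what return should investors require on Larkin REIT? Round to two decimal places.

9.85%

β = ρ × σ_i / σ_m = 0.47 × 51.9% / 14.4% = 1.6940
E(R) = 2.9% + 1.6940 × 4.1% = 9.85%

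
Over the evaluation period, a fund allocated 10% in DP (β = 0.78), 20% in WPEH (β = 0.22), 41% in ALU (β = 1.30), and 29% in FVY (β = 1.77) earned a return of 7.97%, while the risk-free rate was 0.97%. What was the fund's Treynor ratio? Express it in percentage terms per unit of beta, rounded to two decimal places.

β_P = 0.10×0.78 + 0.20×0.22 + 0.41×1.30 + 0.29×1.77 = 1.1683
Treynor = (R_P − R_f) / β_P = (7.97% − 0.97%) / 1.1683 = 7.00% / 1.1683 = 5.99%

5.99%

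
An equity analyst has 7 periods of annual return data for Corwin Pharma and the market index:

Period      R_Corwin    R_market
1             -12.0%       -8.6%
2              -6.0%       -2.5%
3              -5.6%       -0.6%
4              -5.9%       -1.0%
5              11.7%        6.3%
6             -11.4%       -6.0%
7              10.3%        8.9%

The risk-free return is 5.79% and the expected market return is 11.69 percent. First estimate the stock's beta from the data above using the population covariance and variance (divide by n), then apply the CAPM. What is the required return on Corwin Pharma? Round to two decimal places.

Mean R_i = (-12.0 − 6.0 − 5.6 − 5.9 + 11.7 − 11.4 + 10.3) / 7 = -2.7000%
Mean R_m = (-8.6 − 2.5 − 0.6 − 1.0 + 6.3 − 6.0 + 8.9) / 7 = -0.5000%
Σ(R_i − R̄_i)(R_m − R̄_m) = 351.7900  ⇒  Cov = 351.7900 / 7 = 50.2557
Σ(R_m − R̄_m)² = 234.7200  ⇒  Var(R_m) = 234.7200 / 7 = 33.5314
β = Cov / Var(R_m) = 50.2557 / 33.5314 = 1.4988
MRP = 11.69% − 5.79% = 5.90%
E(R) = R_f + β × MRP = 5.79% + 1.4988 × 5.90% = 14.63%

14.63%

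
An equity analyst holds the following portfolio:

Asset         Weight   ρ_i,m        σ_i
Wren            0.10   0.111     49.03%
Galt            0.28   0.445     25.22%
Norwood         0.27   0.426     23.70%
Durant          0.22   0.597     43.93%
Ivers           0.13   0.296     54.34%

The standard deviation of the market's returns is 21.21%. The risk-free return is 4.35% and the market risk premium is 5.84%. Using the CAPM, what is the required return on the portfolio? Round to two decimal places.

β_Wren = 0.111 × 49.03% / 21.21% = 0.2566
β_Galt = 0.445 × 25.22% / 21.21% = 0.5291
β_Norwood = 0.426 × 23.70% / 21.21% = 0.4760
β_Durant = 0.597 × 43.93% / 21.21% = 1.2365
β_Ivers = 0.296 × 54.34% / 21.21% = 0.7584
β_P = Σ w_i β_i = 0.10×0.2566 + 0.28×0.5291 + 0.27×0.4760 + 0.22×1.2365 + 0.13×0.7584 = 0.6730
E(R_P) = R_f + β_P × MRP = 4.35% + 0.6730 × 5.84% = 8.28%

8.28%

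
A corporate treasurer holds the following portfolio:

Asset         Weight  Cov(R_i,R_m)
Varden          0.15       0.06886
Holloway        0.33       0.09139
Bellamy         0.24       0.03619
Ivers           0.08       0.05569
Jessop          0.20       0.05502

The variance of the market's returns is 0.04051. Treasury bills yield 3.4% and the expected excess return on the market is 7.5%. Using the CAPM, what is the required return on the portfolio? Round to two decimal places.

15.37%

β_Varden = 0.06886 / 0.04051 = 1.6998
β_Holloway = 0.09139 / 0.04051 = 2.2560
β_Bellamy = 0.03619 / 0.04051 = 0.8934
β_Ivers = 0.05569 / 0.04051 = 1.3747
β_Jessop = 0.05502 / 0.04051 = 1.3582
β_P = Σ w_i β_i = 0.15×1.6998 + 0.33×2.2560 + 0.24×0.8934 + 0.08×1.3747 + 0.20×1.3582 = 1.5955
E(R_P) = R_f + β_P × MRP = 3.4% + 1.5955 × 7.5% = 15.37%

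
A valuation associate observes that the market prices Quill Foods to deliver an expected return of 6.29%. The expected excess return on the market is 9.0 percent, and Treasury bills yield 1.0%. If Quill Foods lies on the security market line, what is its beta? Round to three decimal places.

β = (E(R) − R_f) / MRP = (6.29% − 1.0%) / 9.0% = 5.29% / 9.0% = 0.588

0.588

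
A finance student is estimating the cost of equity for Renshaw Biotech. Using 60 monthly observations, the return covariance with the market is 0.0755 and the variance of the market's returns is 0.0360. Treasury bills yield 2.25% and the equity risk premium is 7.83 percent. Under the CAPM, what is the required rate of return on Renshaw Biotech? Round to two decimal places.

18.67%

β = Cov(R_i, R_m) / Var(R_m) = 0.0755 / 0.0360 = 2.0972
E(R) = R_f + β × MRP = 2.25% + 2.0972 × 7.83% = 18.67%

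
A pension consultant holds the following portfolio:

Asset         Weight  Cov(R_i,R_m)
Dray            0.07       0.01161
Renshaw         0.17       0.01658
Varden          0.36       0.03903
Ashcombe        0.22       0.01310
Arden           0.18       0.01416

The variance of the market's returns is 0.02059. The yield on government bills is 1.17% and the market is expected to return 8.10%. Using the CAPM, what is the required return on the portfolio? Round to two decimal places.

β_Dray = 0.01161 / 0.02059 = 0.5639
β_Renshaw = 0.01658 / 0.02059 = 0.8052
β_Varden = 0.03903 / 0.02059 = 1.8956
β_Ashcombe = 0.01310 / 0.02059 = 0.6362
β_Arden = 0.01416 / 0.02059 = 0.6877
β_P = Σ w_i β_i = 0.07×0.5639 + 0.17×0.8052 + 0.36×1.8956 + 0.22×0.6362 + 0.18×0.6877 = 1.1225
MRP = 8.10% − 1.17% = 6.93%
E(R_P) = R_f + β_P × MRP = 1.17% + 1.1225 × 6.93% = 8.95%

8.95%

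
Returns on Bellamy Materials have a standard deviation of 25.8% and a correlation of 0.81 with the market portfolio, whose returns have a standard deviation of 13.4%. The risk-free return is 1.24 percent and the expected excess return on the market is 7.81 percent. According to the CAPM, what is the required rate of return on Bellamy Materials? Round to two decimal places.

13.42%

β = ρ × σ_i / σ_m = 0.81 × 25.8% / 13.4% = 1.5596
E(R) = 1.24% + 1.5596 × 7.81% = 13.42%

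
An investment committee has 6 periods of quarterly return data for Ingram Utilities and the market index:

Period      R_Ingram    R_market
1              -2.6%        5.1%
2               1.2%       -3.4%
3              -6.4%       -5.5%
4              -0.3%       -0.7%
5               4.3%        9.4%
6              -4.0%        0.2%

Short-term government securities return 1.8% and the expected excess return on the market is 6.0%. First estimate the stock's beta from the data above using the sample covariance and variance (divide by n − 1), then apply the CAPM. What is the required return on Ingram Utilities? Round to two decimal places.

Mean R_i = (-2.6 + 1.2 − 6.4 − 0.3 + 4.3 − 4.0) / 6 = -1.3000%
Mean R_m = (5.1 − 3.4 − 5.5 − 0.7 + 9.4 + 0.2) / 6 = 0.8500%
Σ(R_i − R̄_i)(R_m − R̄_m) = 64.3200  ⇒  Cov = 64.3200 / 5 = 12.8640
Σ(R_m − R̄_m)² = 152.3750  ⇒  Var(R_m) = 152.3750 / 5 = 30.4750
β = Cov / Var(R_m) = 12.8640 / 30.4750 = 0.4221
E(R) = R_f + β × MRP = 1.8% + 0.4221 × 6.0% = 4.33%

4.33%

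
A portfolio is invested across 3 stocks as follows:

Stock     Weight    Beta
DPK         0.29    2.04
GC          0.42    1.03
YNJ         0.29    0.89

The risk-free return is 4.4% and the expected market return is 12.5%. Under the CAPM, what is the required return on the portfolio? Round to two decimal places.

β_P = Σ w_i β_i = 0.29×2.04 + 0.42×1.03 + 0.29×0.89 = 1.2823
MRP = 12.5% − 4.4% = 8.10%
E(R_P) = R_f + β_P × MRP = 4.4% + 1.2823 × 8.1% = 14.79%

14.79%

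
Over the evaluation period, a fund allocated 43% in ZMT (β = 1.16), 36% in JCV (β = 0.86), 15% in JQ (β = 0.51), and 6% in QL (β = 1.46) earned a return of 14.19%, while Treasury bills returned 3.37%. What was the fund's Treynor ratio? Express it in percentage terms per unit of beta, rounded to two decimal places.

11.13%

β_P = 0.43×1.16 + 0.36×0.86 + 0.15×0.51 + 0.06×1.46 = 0.9725
Treynor = (R_P − R_f) / β_P = (14.19% − 3.37%) / 0.9725 = 10.82% / 0.9725 = 11.13%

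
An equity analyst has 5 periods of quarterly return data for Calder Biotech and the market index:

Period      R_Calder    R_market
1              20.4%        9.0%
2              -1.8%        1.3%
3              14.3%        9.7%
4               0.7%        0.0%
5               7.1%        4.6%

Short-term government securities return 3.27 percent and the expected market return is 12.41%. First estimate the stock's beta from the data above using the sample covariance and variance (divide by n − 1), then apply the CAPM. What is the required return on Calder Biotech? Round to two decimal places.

21.38%

Mean R_i = (20.4 − 1.8 + 14.3 + 0.7 + 7.1) / 5 = 8.1400%
Mean R_m = (9.0 + 1.3 + 9.7 + 0.0 + 4.6) / 5 = 4.9200%
Σ(R_i − R̄_i)(R_m − R̄_m) = 152.3860  ⇒  Cov = 152.3860 / 4 = 38.0965
Σ(R_m − R̄_m)² = 76.9080  ⇒  Var(R_m) = 76.9080 / 4 = 19.2270
β = Cov / Var(R_m) = 38.0965 / 19.2270 = 1.9814
MRP = 12.41% − 3.27% = 9.14%
E(R) = R_f + β × MRP = 3.27% + 1.9814 × 9.14% = 21.38%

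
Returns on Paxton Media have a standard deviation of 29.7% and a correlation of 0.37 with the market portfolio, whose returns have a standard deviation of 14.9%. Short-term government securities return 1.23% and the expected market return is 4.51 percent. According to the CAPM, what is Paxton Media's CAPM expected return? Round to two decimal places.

β = ρ × σ_i / σ_m = 0.37 × 29.7% / 14.9% = 0.7375
MRP = 4.51% − 1.23% = 3.28%
E(R) = 1.23% + 0.7375 × 3.28% = 3.65%

3.65%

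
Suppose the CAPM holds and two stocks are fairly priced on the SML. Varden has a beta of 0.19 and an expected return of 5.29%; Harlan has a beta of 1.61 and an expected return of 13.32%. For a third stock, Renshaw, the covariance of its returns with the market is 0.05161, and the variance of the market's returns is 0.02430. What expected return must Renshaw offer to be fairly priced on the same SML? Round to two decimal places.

MRP = (13.32% − 5.29%) / (1.61 − 0.19) = 5.6549%
R_f = 5.29% − 0.19 × 5.6549% = 4.2156%
β_Renshaw = Cov / Var(R_m) = 0.05161 / 0.02430 = 2.1239
E(R_Renshaw) = R_f + β × MRP = 4.2156% + 2.1239 × 5.6549% = 16.23%

16.23%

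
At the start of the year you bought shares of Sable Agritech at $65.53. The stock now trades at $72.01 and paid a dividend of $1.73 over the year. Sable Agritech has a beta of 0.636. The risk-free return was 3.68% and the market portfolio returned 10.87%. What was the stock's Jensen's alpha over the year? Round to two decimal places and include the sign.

Realised HPR = (P1 + D1 − P0) / P0 = (72.01 + 1.73 − 65.53) / 65.53 = 8.21 / 65.53 = 12.5286%
MRP = 10.87% − 3.68% = 7.19%
CAPM required = R_f + β·MRP = 3.68% + 0.636 × 7.19% = 8.25284%
α = realised − required = 12.5286% − 8.25284% = +4.28%

+4.28%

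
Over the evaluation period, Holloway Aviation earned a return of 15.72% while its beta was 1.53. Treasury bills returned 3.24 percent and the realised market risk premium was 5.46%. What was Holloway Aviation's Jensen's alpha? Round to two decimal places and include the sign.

+4.13%

CAPM benchmark = R_f + β(R_m − R_f) = 3.24% + 1.53 × 5.46% = 11.5938%
α = actual − benchmark = 15.72% − 11.5938% = +4.13%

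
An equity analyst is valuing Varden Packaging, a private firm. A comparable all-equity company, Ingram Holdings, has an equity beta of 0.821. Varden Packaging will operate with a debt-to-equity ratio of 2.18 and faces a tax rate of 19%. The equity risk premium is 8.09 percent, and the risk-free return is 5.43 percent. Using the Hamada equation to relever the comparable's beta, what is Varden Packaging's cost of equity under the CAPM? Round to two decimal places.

23.80%

β_L = β_U × [1 + (1 − t)(D/E)] = 0.821 × [1 + (1 − 0.19) × 2.18]
    = 0.821 × [1 + 0.81 × 2.18] = 0.821 × 2.7658 = 2.2707
E(R) = R_f + β_L × MRP = 5.43% + 2.2707 × 8.09% = 23.80%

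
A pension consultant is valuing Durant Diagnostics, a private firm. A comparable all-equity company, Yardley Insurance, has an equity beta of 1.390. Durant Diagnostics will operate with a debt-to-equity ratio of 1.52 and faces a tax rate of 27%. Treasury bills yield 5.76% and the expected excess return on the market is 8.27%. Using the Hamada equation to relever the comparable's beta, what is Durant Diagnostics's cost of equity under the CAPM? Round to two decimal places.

β_L = β_U × [1 + (1 − t)(D/E)] = 1.390 × [1 + (1 − 0.27) × 1.52]
    = 1.390 × [1 + 0.73 × 1.52] = 1.390 × 2.1096 = 2.9323
E(R) = R_f + β_L × MRP = 5.76% + 2.9323 × 8.27% = 30.01%

30.01%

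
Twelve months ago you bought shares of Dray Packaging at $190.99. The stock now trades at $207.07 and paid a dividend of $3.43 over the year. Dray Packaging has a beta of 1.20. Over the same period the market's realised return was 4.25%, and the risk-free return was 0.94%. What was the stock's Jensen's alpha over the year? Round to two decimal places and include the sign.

Realised HPR = (P1 + D1 − P0) / P0 = (207.07 + 3.43 − 190.99) / 190.99 = 19.51 / 190.99 = 10.2152%
MRP = 4.25% − 0.94% = 3.31%
CAPM required = R_f + β·MRP = 0.94% + 1.20 × 3.31% = 4.9120%
α = realised − required = 10.2152% − 4.9120% = +5.30%

+5.30%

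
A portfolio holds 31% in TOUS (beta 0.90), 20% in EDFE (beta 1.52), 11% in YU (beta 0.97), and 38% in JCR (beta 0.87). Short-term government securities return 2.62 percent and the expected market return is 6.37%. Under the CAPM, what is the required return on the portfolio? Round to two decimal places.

β_P = Σ w_i β_i = 0.31×0.90 + 0.20×1.52 + 0.11×0.97 + 0.38×0.87 = 1.0203
MRP = 6.37% − 2.62% = 3.75%
E(R_P) = R_f + β_P × MRP = 2.62% + 1.0203 × 3.75% = 6.45%

6.45%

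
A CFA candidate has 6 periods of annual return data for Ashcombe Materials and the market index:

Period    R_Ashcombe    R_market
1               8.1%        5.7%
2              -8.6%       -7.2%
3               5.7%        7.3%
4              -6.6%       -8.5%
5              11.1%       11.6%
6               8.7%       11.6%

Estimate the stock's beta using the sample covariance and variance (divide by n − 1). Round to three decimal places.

0.911

Mean R_i = (8.1 − 8.6 + 5.7 − 6.6 + 11.1 + 8.7) / 6 = 3.0667%
Mean R_m = (5.7 − 7.2 + 7.3 − 8.5 + 11.6 + 11.6) / 6 = 3.4167%
Σ(R_i − R̄_i)(R_m − R̄_m) = 372.6133  ⇒  Cov = 372.6133 / 5 = 74.5227
Σ(R_m − R̄_m)² = 408.9483  ⇒  Var(R_m) = 408.9483 / 5 = 81.7897
β = Cov / Var(R_m) = 74.5227 / 81.7897 = 0.9112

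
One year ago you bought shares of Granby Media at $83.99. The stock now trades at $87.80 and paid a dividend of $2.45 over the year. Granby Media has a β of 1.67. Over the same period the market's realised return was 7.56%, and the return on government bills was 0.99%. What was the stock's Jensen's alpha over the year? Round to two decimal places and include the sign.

-4.51%

Realised HPR = (P1 + D1 − P0) / P0 = (87.80 + 2.45 − 83.99) / 83.99 = 6.26 / 83.99 = 7.4533%
MRP = 7.56% − 0.99% = 6.57%
CAPM required = R_f + β·MRP = 0.99% + 1.67 × 6.57% = 11.9619%
α = realised − required = 7.4533% − 11.9619% = -4.51%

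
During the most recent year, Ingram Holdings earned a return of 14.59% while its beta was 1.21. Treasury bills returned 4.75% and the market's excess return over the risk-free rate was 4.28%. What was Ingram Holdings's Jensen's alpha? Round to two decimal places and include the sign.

CAPM benchmark = R_f + β(R_m − R_f) = 4.75% + 1.21 × 4.28% = 9.9288%
α = actual − benchmark = 14.59% − 9.9288% = +4.66%

+4.66%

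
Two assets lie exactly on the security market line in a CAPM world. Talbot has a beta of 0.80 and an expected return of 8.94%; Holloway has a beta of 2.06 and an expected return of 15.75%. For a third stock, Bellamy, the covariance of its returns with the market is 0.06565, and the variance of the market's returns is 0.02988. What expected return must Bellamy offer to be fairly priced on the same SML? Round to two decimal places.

MRP = (15.75% − 8.94%) / (2.06 − 0.80) = 5.4048%
R_f = 8.94% − 0.80 × 5.4048% = 4.6162%
β_Bellamy = Cov / Var(R_m) = 0.06565 / 0.02988 = 2.1971
E(R_Bellamy) = R_f + β × MRP = 4.6162% + 2.1971 × 5.4048% = 16.49%

16.49%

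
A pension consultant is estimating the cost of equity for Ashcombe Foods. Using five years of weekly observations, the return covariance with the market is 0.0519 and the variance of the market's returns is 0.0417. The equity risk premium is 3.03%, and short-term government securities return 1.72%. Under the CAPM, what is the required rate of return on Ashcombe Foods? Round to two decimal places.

5.49%

β = Cov(R_i, R_m) / Var(R_m) = 0.0519 / 0.0417 = 1.2446
E(R) = R_f + β × MRP = 1.72% + 1.2446 × 3.03% = 5.49%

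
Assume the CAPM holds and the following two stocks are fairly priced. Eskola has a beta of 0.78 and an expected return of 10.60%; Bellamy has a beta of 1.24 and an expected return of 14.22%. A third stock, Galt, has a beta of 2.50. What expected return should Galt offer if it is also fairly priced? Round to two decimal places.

MRP (SML slope) = (14.22% − 10.60%) / (1.24 − 0.78) = 3.62% / 0.46 = 7.8696%
R_f (intercept) = 10.60% − 0.78 × 7.8696% = 4.4617%
E(R_Galt) = R_f + β × MRP = 4.4617% + 2.50 × 7.8696% = 24.14%

24.14%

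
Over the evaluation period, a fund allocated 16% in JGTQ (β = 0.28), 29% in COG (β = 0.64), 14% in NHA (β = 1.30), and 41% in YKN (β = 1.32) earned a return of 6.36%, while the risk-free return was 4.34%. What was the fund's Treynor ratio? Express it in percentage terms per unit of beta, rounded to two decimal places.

2.12%

β_P = 0.16×0.28 + 0.29×0.64 + 0.14×1.30 + 0.41×1.32 = 0.9536
Treynor = (R_P − R_f) / β_P = (6.36% − 4.34%) / 0.9536 = 2.02% / 0.9536 = 2.12%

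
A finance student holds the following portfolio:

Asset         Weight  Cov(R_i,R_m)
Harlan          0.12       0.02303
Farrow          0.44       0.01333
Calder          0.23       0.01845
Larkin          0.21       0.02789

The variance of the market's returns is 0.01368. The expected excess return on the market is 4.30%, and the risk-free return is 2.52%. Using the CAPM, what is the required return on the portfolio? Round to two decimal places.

β_Harlan = 0.02303 / 0.01368 = 1.6835
β_Farrow = 0.01333 / 0.01368 = 0.9744
β_Calder = 0.01845 / 0.01368 = 1.3487
β_Larkin = 0.02789 / 0.01368 = 2.0387
β_P = Σ w_i β_i = 0.12×1.6835 + 0.44×0.9744 + 0.23×1.3487 + 0.21×2.0387 = 1.3691
E(R_P) = R_f + β_P × MRP = 2.52% + 1.3691 × 4.30% = 8.41%

8.41%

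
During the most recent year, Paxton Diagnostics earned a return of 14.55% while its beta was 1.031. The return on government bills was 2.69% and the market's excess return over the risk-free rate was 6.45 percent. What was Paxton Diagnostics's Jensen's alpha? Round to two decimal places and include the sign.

CAPM benchmark = R_f + β(R_m − R_f) = 2.69% + 1.031 × 6.45% = 9.33995%
α = actual − benchmark = 14.55% − 9.33995% = +5.21%

+5.21%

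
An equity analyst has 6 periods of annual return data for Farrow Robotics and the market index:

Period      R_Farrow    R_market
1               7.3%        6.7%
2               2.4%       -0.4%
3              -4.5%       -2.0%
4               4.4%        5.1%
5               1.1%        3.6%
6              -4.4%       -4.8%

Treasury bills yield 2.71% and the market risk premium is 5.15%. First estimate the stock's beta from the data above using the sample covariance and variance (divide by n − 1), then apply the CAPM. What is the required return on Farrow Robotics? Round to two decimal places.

Mean R_i = (7.3 + 2.4 − 4.5 + 4.4 + 1.1 − 4.4) / 6 = 1.0500%
Mean R_m = (6.7 − 0.4 − 2.0 + 5.1 + 3.6 − 4.8) / 6 = 1.3667%
Σ(R_i − R̄_i)(R_m − R̄_m) = 95.8600  ⇒  Cov = 95.8600 / 5 = 19.1720
Σ(R_m − R̄_m)² = 99.8533  ⇒  Var(R_m) = 99.8533 / 5 = 19.9707
β = Cov / Var(R_m) = 19.1720 / 19.9707 = 0.9600
E(R) = R_f + β × MRP = 2.71% + 0.9600 × 5.15% = 7.65%

7.65%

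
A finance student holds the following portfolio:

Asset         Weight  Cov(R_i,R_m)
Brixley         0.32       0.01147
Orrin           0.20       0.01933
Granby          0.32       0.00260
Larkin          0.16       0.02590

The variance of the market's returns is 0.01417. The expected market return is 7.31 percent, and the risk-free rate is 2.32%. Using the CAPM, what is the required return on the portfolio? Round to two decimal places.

6.73%

β_Brixley = 0.01147 / 0.01417 = 0.8095
β_Orrin = 0.01933 / 0.01417 = 1.3641
β_Granby = 0.00260 / 0.01417 = 0.1835
β_Larkin = 0.02590 / 0.01417 = 1.8278
β_P = Σ w_i β_i = 0.32×0.8095 + 0.20×1.3641 + 0.32×0.1835 + 0.16×1.8278 = 0.8830
MRP = 7.31% − 2.32% = 4.99%
E(R_P) = R_f + β_P × MRP = 2.32% + 0.8830 × 4.99% = 6.73%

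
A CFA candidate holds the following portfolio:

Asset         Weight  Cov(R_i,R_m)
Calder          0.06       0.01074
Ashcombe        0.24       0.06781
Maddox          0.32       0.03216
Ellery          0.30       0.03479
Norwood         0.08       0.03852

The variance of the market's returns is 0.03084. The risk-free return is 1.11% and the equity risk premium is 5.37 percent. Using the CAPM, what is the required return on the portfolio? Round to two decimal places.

8.20%

β_Calder = 0.01074 / 0.03084 = 0.3482
β_Ashcombe = 0.06781 / 0.03084 = 2.1988
β_Maddox = 0.03216 / 0.03084 = 1.0428
β_Ellery = 0.03479 / 0.03084 = 1.1281
β_Norwood = 0.03852 / 0.03084 = 1.2490
β_P = Σ w_i β_i = 0.06×0.3482 + 0.24×2.1988 + 0.32×1.0428 + 0.30×1.1281 + 0.08×1.2490 = 1.3207
E(R_P) = R_f + β_P × MRP = 1.11% + 1.3207 × 5.37% = 8.20%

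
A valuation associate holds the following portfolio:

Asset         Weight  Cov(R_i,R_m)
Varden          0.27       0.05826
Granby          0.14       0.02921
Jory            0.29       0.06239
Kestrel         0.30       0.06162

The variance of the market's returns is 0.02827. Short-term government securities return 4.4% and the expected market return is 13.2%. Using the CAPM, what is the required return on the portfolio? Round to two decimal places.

21.96%

β_Varden = 0.05826 / 0.02827 = 2.0608
β_Granby = 0.02921 / 0.02827 = 1.0333
β_Jory = 0.06239 / 0.02827 = 2.2069
β_Kestrel = 0.06162 / 0.02827 = 2.1797
β_P = Σ w_i β_i = 0.27×2.0608 + 0.14×1.0333 + 0.29×2.2069 + 0.30×2.1797 = 1.9950
MRP = 13.2% − 4.4% = 8.80%
E(R_P) = R_f + β_P × MRP = 4.4% + 1.9950 × 8.8% = 21.96%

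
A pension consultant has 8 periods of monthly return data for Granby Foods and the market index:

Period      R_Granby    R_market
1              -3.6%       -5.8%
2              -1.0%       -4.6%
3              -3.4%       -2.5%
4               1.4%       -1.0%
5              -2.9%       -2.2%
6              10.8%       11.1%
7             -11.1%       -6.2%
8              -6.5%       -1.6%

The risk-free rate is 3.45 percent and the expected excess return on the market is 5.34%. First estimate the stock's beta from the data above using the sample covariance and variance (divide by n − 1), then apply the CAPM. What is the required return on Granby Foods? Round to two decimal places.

Mean R_i = (-3.6 − 1.0 − 3.4 + 1.4 − 2.9 + 10.8 − 11.1 − 6.5) / 8 = -2.0375%
Mean R_m = (-5.8 − 4.6 − 2.5 − 1.0 − 2.2 + 11.1 − 6.2 − 1.6) / 8 = -1.6000%
Σ(R_i − R̄_i)(R_m − R̄_m) = 211.9800  ⇒  Cov = 211.9800 / 7 = 30.2829
Σ(R_m − R̄_m)² = 210.6200  ⇒  Var(R_m) = 210.6200 / 7 = 30.0886
β = Cov / Var(R_m) = 30.2829 / 30.0886 = 1.0065
E(R) = R_f + β × MRP = 3.45% + 1.0065 × 5.34% = 8.82%

8.82%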